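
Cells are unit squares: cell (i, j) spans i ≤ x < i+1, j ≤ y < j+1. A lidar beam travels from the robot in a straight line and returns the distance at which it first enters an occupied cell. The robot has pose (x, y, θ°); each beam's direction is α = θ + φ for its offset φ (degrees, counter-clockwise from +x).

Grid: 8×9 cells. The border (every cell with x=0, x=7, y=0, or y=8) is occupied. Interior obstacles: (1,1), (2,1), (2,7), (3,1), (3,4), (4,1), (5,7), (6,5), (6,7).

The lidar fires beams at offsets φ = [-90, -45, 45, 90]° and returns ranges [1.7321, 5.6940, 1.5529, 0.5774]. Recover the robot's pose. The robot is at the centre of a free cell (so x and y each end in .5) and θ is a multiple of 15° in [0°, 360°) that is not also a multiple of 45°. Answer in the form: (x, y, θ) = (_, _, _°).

Candidates: 33 free-cell centres × 16 headings = 528 poses. Raycast each; keep the one whose scan matches to 4 dp.
  (2.5, 3.5, 120°): beam 1 = 1.0000 ≠ 1.7321 ✗
  (3.5, 5.5, 120°): beam 1 = 3.0000 ≠ 1.7321 ✗
  (3.5, 2.5, 345°): beam 1 = 0.5176 ≠ 1.7321 ✗
  (5.5, 3.5, 105°): beam 1 = 1.5529 ≠ 1.7321 ✗
  …
  (2.5, 2.5, 150°): r_1=1.7321, r_2=5.6940, r_3=1.5529, r_4=0.5774 — all match ✓
Only this pose fits every beam.

(x, y, θ) = (2.5, 2.5, 150°)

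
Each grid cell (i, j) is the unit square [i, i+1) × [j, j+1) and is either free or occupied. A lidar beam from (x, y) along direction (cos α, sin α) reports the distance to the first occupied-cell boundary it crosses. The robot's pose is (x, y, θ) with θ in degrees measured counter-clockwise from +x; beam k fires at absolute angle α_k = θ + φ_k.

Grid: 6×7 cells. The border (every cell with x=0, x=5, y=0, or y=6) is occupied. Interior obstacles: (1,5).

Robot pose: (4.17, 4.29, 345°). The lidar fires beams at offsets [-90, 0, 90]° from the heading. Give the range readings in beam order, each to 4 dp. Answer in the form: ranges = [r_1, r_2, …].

ranges = [3.4061, 0.8593, 1.7703]

beam 1: φ=-90°, α=255°
  dir = (cos 255°, sin 255°) = (-0.2588, -0.9659); from cell (4,4)
  next x-line at t=0.6568, next y-line at t=0.3002; Δt_x=3.8637, Δt_y=1.0353
    y: enter (4,3) at t=0.3002
    x: enter (3,3) at t=0.6568
    y: enter (3,2) at t=1.3355
    y: enter (3,1) at t=2.3708
    y: enter (3,0) at t=3.4061 ← occupied
  → r_1 = 3.4061
beam 2: φ=0°, α=345°
  dir = (cos 345°, sin 345°) = (0.9659, -0.2588); from cell (4,4)
  next x-line at t=0.8593, next y-line at t=1.1205; Δt_x=1.0353, Δt_y=3.8637
    x: enter (5,4) at t=0.8593 ← occupied
  → r_2 = 0.8593
beam 3: φ=90°, α=75°
  dir = (cos 75°, sin 75°) = (0.2588, 0.9659); from cell (4,4)
  next x-line at t=3.2069, next y-line at t=0.7350; Δt_x=3.8637, Δt_y=1.0353
    y: enter (4,5) at t=0.7350
    y: enter (4,6) at t=1.7703 ← occupied
  → r_3 = 1.7703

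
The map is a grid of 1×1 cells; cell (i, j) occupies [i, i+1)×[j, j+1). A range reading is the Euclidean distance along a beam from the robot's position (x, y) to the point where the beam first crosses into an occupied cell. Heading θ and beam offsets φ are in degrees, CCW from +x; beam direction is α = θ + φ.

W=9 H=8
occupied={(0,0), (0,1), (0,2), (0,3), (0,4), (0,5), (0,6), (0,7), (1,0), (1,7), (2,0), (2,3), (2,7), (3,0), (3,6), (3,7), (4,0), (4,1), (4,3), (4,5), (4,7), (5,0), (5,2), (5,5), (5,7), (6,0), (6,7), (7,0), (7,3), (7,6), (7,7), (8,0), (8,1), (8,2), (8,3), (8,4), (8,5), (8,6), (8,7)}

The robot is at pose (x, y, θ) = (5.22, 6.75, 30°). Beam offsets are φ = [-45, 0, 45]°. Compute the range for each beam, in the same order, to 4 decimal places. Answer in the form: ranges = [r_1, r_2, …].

beam 1: φ=-45°, α=345°
  dir = (cos 345°, sin 345°) = (0.9659, -0.2588); from cell (5,6)
  next x-line at t=0.8075, next y-line at t=2.8978; Δt_x=1.0353, Δt_y=3.8637
    x: enter (6,6) at t=0.8075
    x: enter (7,6) at t=1.8428 ← occupied
  → r_1 = 1.8428
beam 2: φ=0°, α=30°
  dir = (cos 30°, sin 30°) = (0.8660, 0.5000); from cell (5,6)
  next x-line at t=0.9007, next y-line at t=0.5000; Δt_x=1.1547, Δt_y=2.0000
    y: enter (5,7) at t=0.5000 ← occupied
  → r_2 = 0.5000
beam 3: φ=45°, α=75°
  dir = (cos 75°, sin 75°) = (0.2588, 0.9659); from cell (5,6)
  next x-line at t=3.0137, next y-line at t=0.2588; Δt_x=3.8637, Δt_y=1.0353
    y: enter (5,7) at t=0.2588 ← occupied
  → r_3 = 0.2588

ranges = [1.8428, 0.5000, 0.2588]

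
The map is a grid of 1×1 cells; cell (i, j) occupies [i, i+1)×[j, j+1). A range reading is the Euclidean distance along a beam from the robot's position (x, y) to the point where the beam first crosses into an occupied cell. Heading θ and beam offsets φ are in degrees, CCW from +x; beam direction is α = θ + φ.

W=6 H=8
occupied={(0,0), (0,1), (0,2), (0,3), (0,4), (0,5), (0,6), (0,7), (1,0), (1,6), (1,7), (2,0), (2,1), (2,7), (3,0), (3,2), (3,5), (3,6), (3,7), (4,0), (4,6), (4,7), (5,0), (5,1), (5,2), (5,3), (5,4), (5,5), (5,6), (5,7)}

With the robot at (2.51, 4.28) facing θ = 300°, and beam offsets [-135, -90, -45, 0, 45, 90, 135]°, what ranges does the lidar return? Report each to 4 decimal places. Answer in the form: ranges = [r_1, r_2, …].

beam 1: φ=-135°, α=165°
  dir = (cos 165°, sin 165°) = (-0.9659, 0.2588); from cell (2,4)
  next x-line at t=0.5280, next y-line at t=2.7819; Δt_x=1.0353, Δt_y=3.8637
    x: enter (1,4) at t=0.5280
    x: enter (0,4) at t=1.5633 ← occupied
  → r_1 = 1.5633
beam 2: φ=-90°, α=210°
  dir = (cos 210°, sin 210°) = (-0.8660, -0.5000); from cell (2,4)
  next x-line at t=0.5889, next y-line at t=0.5600; Δt_x=1.1547, Δt_y=2.0000
    y: enter (2,3) at t=0.5600
    x: enter (1,3) at t=0.5889
    x: enter (0,3) at t=1.7436 ← occupied
  → r_2 = 1.7436
beam 3: φ=-45°, α=255°
  dir = (cos 255°, sin 255°) = (-0.2588, -0.9659); from cell (2,4)
  next x-line at t=1.9705, next y-line at t=0.2899; Δt_x=3.8637, Δt_y=1.0353
    y: enter (2,3) at t=0.2899
    y: enter (2,2) at t=1.3252
    x: enter (1,2) at t=1.9705
    y: enter (1,1) at t=2.3604
    y: enter (1,0) at t=3.3957 ← occupied
  → r_3 = 3.3957
beam 4: φ=0°, α=300°
  dir = (cos 300°, sin 300°) = (0.5000, -0.8660); from cell (2,4)
  next x-line at t=0.9800, next y-line at t=0.3233; Δt_x=2.0000, Δt_y=1.1547
    y: enter (2,3) at t=0.3233
    x: enter (3,3) at t=0.9800
    y: enter (3,2) at t=1.4780 ← occupied
  → r_4 = 1.4780
beam 5: φ=45°, α=345°
  dir = (cos 345°, sin 345°) = (0.9659, -0.2588); from cell (2,4)
  next x-line at t=0.5073, next y-line at t=1.0818; Δt_x=1.0353, Δt_y=3.8637
    x: enter (3,4) at t=0.5073
    y: enter (3,3) at t=1.0818
    x: enter (4,3) at t=1.5426
    x: enter (5,3) at t=2.5778 ← occupied
  → r_5 = 2.5778
beam 6: φ=90°, α=30°
  dir = (cos 30°, sin 30°) = (0.8660, 0.5000); from cell (2,4)
  next x-line at t=0.5658, next y-line at t=1.4400; Δt_x=1.1547, Δt_y=2.0000
    x: enter (3,4) at t=0.5658
    y: enter (3,5) at t=1.4400 ← occupied
  → r_6 = 1.4400
beam 7: φ=135°, α=75°
  dir = (cos 75°, sin 75°) = (0.2588, 0.9659); from cell (2,4)
  next x-line at t=1.8932, next y-line at t=0.7454; Δt_x=3.8637, Δt_y=1.0353
    y: enter (2,5) at t=0.7454
    y: enter (2,6) at t=1.7807
    x: enter (3,6) at t=1.8932 ← occupied
  → r_7 = 1.8932

ranges = [1.5633, 1.7436, 3.3957, 1.4780, 2.5778, 1.4400, 1.8932]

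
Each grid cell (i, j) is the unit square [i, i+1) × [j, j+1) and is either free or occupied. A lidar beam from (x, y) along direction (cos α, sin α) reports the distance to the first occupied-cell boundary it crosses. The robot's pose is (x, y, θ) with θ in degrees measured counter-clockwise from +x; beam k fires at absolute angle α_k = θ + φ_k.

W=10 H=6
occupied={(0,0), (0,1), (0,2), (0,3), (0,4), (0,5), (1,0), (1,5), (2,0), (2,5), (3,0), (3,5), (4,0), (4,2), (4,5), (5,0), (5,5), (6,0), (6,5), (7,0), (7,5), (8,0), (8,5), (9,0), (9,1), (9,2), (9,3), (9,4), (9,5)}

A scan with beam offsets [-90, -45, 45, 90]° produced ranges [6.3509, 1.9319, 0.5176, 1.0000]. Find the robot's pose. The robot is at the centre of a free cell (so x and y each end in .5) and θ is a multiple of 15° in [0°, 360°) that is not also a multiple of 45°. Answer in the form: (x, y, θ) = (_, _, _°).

(x, y, θ) = (3.5, 4.5, 60°)

The pose lattice has 31·16 = 496 candidates. Test each by forward raycasting.
  (7.5, 4.5, 210°): beam 1 = 0.5774 ≠ 6.3509 ✗
  (3.5, 4.5, 195°): beam 1 = 0.5176 ≠ 6.3509 ✗
  (6.5, 1.5, 240°): beam 1 = 1.7321 ≠ 6.3509 ✗
  …
  (3.5, 4.5, 60°): r_1=6.3509, r_2=1.9319, r_3=0.5176, r_4=1.0000 — all match ✓
Only this pose fits every beam.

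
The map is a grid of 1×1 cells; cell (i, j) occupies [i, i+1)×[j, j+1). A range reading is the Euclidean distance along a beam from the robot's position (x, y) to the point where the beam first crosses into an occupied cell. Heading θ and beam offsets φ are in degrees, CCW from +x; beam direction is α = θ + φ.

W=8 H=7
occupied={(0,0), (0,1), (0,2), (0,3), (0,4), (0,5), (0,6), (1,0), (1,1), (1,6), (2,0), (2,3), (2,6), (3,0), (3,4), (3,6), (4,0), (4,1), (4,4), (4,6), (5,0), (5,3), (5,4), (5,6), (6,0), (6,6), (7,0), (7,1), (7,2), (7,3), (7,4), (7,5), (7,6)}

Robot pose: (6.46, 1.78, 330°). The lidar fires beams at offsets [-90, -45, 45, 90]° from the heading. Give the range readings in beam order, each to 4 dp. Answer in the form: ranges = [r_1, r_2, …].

ranges = [0.9007, 0.8075, 0.5590, 1.0800]

beam 1: φ=-90°, α=240°
  cosα=-0.5000 sinα=-0.8660 | (6,1) | tMaxX 0.9200 tMaxY 0.9007 | tΔX 2.0000 tΔY 1.1547
    t=0.9007 [y] (6,0) — stop
  → r_1 = 0.9007
beam 2: φ=-45°, α=285°
  cosα=0.2588 sinα=-0.9659 | (6,1) | tMaxX 2.0864 tMaxY 0.8075 | tΔX 3.8637 tΔY 1.0353
    t=0.8075 [y] (6,0) — stop
  → r_2 = 0.8075
beam 3: φ=45°, α=15°
  cosα=0.9659 sinα=0.2588 | (6,1) | tMaxX 0.5590 tMaxY 0.8500 | tΔX 1.0353 tΔY 3.8637
    t=0.5590 [x] (7,1) — stop
  → r_3 = 0.5590
beam 4: φ=90°, α=60°
  cosα=0.5000 sinα=0.8660 | (6,1) | tMaxX 1.0800 tMaxY 0.2540 | tΔX 2.0000 tΔY 1.1547
    t=0.2540 [y] (6,2)
    t=1.0800 [x] (7,2) — stop
  → r_4 = 1.0800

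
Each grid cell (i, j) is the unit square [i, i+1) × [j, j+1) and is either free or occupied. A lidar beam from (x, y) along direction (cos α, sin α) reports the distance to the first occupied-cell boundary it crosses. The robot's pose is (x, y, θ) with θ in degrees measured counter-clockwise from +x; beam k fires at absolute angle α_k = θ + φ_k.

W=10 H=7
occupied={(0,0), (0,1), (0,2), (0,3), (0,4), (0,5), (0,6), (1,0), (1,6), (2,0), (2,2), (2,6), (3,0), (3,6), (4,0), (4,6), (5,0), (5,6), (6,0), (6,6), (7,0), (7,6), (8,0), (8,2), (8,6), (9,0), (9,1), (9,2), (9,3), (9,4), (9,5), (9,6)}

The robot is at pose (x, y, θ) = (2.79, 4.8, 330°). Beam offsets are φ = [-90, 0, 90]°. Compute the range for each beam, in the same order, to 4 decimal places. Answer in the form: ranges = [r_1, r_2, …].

beam 1: φ=-90°, α=240°
  cosα=-0.5000 sinα=-0.8660 | (2,4) | tMaxX 1.5800 tMaxY 0.9238 | tΔX 2.0000 tΔY 1.1547
    t=0.9238 [y] (2,3)
    t=1.5800 [x] (1,3)
    t=2.0785 [y] (1,2)
    t=3.2332 [y] (1,1)
    t=3.5800 [x] (0,1) — stop
  → r_1 = 3.5800
beam 2: φ=0°, α=330°
  cosα=0.8660 sinα=-0.5000 | (2,4) | tMaxX 0.2425 tMaxY 1.6000 | tΔX 1.1547 tΔY 2.0000
    t=0.2425 [x] (3,4)
    t=1.3972 [x] (4,4)
    t=1.6000 [y] (4,3)
    t=2.5519 [x] (5,3)
    t=3.6000 [y] (5,2)
    t=3.7066 [x] (6,2)
    t=4.8613 [x] (7,2)
    t=5.6000 [y] (7,1)
    t=6.0160 [x] (8,1)
    t=7.1707 [x] (9,1) — stop
  → r_2 = 7.1707
beam 3: φ=90°, α=60°
  cosα=0.5000 sinα=0.8660 | (2,4) | tMaxX 0.4200 tMaxY 0.2309 | tΔX 2.0000 tΔY 1.1547
    t=0.2309 [y] (2,5)
    t=0.4200 [x] (3,5)
    t=1.3856 [y] (3,6) — stop
  → r_3 = 1.3856

ranges = [3.5800, 7.1707, 1.3856]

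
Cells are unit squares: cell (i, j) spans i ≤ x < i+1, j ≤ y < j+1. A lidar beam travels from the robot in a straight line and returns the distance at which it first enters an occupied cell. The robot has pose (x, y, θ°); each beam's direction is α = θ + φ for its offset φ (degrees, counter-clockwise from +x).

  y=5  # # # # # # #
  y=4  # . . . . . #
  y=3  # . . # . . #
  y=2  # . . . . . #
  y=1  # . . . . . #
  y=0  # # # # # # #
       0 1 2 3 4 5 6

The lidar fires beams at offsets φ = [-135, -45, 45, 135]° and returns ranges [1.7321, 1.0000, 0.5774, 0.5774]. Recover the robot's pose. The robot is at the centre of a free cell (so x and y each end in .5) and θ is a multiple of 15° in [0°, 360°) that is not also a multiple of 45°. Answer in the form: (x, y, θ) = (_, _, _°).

(x, y, θ) = (5.5, 4.5, 345°)

Candidates: 19 free-cell centres × 16 headings = 304 poses. Raycast each; keep the one whose scan matches to 4 dp.
  (1.5, 4.5, 300°): beam 1 = 0.5176 ≠ 1.7321 ✗
  (2.5, 1.5, 345°): beam 1 = 1.0000 ≠ 1.7321 ✗
  (5.5, 1.5, 330°): beam 1 = 1.9319 ≠ 1.7321 ✗
  …
  (5.5, 4.5, 345°): r_1=1.7321, r_2=1.0000, r_3=0.5774, r_4=0.5774 — all match ✓
Only this pose fits every beam.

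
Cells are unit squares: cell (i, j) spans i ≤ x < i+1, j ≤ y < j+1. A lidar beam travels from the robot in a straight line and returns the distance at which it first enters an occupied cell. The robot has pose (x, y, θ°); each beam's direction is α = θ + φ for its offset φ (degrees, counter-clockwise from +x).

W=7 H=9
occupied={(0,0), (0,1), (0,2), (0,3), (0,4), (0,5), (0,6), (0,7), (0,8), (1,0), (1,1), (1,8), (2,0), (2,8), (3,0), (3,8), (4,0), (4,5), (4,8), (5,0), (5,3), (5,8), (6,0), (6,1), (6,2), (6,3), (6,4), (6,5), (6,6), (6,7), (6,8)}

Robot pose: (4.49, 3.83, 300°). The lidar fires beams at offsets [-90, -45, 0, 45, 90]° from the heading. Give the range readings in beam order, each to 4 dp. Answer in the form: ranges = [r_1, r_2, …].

beam 1: φ=-90°, α=210°
  dir = (cos 210°, sin 210°) = (-0.8660, -0.5000); from cell (4,3)
  next x-line at t=0.5658, next y-line at t=1.6600; Δt_x=1.1547, Δt_y=2.0000
    x: enter (3,3) at t=0.5658
    y: enter (3,2) at t=1.6600
    x: enter (2,2) at t=1.7205
    x: enter (1,2) at t=2.8752
    y: enter (1,1) at t=3.6600 ← occupied
  → r_1 = 3.6600
beam 2: φ=-45°, α=255°
  dir = (cos 255°, sin 255°) = (-0.2588, -0.9659); from cell (4,3)
  next x-line at t=1.8932, next y-line at t=0.8593; Δt_x=3.8637, Δt_y=1.0353
    y: enter (4,2) at t=0.8593
    x: enter (3,2) at t=1.8932
    y: enter (3,1) at t=1.8946
    y: enter (3,0) at t=2.9298 ← occupied
  → r_2 = 2.9298
beam 3: φ=0°, α=300°
  dir = (cos 300°, sin 300°) = (0.5000, -0.8660); from cell (4,3)
  next x-line at t=1.0200, next y-line at t=0.9584; Δt_x=2.0000, Δt_y=1.1547
    y: enter (4,2) at t=0.9584
    x: enter (5,2) at t=1.0200
    y: enter (5,1) at t=2.1131
    x: enter (6,1) at t=3.0200 ← occupied
  → r_3 = 3.0200
beam 4: φ=45°, α=345°
  dir = (cos 345°, sin 345°) = (0.9659, -0.2588); from cell (4,3)
  next x-line at t=0.5280, next y-line at t=3.2069; Δt_x=1.0353, Δt_y=3.8637
    x: enter (5,3) at t=0.5280 ← occupied
  → r_4 = 0.5280
beam 5: φ=90°, α=30°
  dir = (cos 30°, sin 30°) = (0.8660, 0.5000); from cell (4,3)
  next x-line at t=0.5889, next y-line at t=0.3400; Δt_x=1.1547, Δt_y=2.0000
    y: enter (4,4) at t=0.3400
    x: enter (5,4) at t=0.5889
    x: enter (6,4) at t=1.7436 ← occupied
  → r_5 = 1.7436

ranges = [3.6600, 2.9298, 3.0200, 0.5280, 1.7436]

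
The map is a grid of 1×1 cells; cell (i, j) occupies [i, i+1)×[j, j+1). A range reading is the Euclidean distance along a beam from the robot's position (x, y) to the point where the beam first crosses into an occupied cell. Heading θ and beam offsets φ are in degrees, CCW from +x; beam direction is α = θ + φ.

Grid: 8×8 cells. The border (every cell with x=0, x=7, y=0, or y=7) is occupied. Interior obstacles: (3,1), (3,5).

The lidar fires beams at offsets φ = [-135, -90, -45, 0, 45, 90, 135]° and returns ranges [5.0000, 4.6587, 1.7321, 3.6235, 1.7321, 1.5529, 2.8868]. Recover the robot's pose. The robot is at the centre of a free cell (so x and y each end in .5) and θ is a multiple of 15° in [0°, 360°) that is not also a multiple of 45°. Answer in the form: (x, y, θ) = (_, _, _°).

The pose lattice has 34·16 = 544 candidates. Test each by forward raycasting.
  (4.5, 5.5, 210°): beam 1 = 1.5529 ≠ 5.0000 ✗
  (6.5, 1.5, 120°): beam 1 = 0.5176 ≠ 5.0000 ✗
  (2.5, 3.5, 255°): beam 1 = 3.0000 ≠ 5.0000 ✗
  …
  (2.5, 3.5, 105°): r_1=5.0000, r_2=4.6587, r_3=1.7321, r_4=3.6235, r_5=1.7321, r_6=1.5529, r_7=2.8868 — all match ✓
Only this pose fits every beam.

(x, y, θ) = (2.5, 3.5, 105°)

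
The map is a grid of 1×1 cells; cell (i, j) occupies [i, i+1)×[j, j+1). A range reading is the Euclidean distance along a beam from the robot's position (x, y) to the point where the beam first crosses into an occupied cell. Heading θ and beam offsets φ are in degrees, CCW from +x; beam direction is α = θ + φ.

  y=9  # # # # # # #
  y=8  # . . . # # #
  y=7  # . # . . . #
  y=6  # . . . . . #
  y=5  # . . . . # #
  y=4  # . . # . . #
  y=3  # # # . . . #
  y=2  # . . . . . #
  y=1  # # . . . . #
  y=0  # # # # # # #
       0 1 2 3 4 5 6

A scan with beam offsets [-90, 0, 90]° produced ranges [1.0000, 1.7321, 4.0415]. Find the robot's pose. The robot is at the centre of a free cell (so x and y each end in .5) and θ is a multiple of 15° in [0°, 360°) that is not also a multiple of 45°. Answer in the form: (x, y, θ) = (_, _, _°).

Candidates: 32 free-cell centres × 16 headings = 512 poses. Raycast each; keep the one whose scan matches to 4 dp.
  (5.5, 3.5, 165°): beam 1 = 1.5529 ≠ 1.0000 ✗
  (2.5, 6.5, 105°): beam 1 = 3.6235 ≠ 1.0000 ✗
  (5.5, 3.5, 195°): beam 1 = 1.5529 ≠ 1.0000 ✗
  (2.5, 2.5, 210°): beam 1 = 0.5774 ≠ 1.0000 ✗
  …
  (2.5, 2.5, 300°): r_1=1.0000, r_2=1.7321, r_3=4.0415 — all match ✓
Unique over the lattice → pose = (2.5, 2.5, 300°).

(x, y, θ) = (2.5, 2.5, 300°)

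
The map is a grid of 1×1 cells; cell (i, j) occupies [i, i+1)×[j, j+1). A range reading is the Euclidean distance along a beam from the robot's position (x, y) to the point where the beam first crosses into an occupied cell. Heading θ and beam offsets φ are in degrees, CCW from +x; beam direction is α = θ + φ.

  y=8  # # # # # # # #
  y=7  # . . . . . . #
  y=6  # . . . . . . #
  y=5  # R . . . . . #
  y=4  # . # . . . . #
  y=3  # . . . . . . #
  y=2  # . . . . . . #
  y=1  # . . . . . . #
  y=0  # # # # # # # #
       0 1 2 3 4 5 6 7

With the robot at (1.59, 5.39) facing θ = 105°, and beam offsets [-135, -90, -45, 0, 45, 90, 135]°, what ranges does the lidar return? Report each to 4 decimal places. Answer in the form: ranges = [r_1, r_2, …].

beam 1: φ=-135°, α=330°
  cosα=0.8660 sinα=-0.5000 | (1,5) | tMaxX 0.4734 tMaxY 0.7800 | tΔX 1.1547 tΔY 2.0000
    t=0.4734 [x] (2,5)
    t=0.7800 [y] (2,4) — stop
  → r_1 = 0.7800
beam 2: φ=-90°, α=15°
  cosα=0.9659 sinα=0.2588 | (1,5) | tMaxX 0.4245 tMaxY 2.3569 | tΔX 1.0353 tΔY 3.8637
    t=0.4245 [x] (2,5)
    t=1.4597 [x] (3,5)
    t=2.3569 [y] (3,6)
    t=2.4950 [x] (4,6)
    t=3.5303 [x] (5,6)
    t=4.5656 [x] (6,6)
    t=5.6008 [x] (7,6) — stop
  → r_2 = 5.6008
beam 3: φ=-45°, α=60°
  cosα=0.5000 sinα=0.8660 | (1,5) | tMaxX 0.8200 tMaxY 0.7044 | tΔX 2.0000 tΔY 1.1547
    t=0.7044 [y] (1,6)
    t=0.8200 [x] (2,6)
    t=1.8591 [y] (2,7)
    t=2.8200 [x] (3,7)
    t=3.0138 [y] (3,8) — stop
  → r_3 = 3.0138
beam 4: φ=0°, α=105°
  cosα=-0.2588 sinα=0.9659 | (1,5) | tMaxX 2.2796 tMaxY 0.6315 | tΔX 3.8637 tΔY 1.0353
    t=0.6315 [y] (1,6)
    t=1.6668 [y] (1,7)
    t=2.2796 [x] (0,7) — stop
  → r_4 = 2.2796
beam 5: φ=45°, α=150°
  cosα=-0.8660 sinα=0.5000 | (1,5) | tMaxX 0.6813 tMaxY 1.2200 | tΔX 1.1547 tΔY 2.0000
    t=0.6813 [x] (0,5) — stop
  → r_5 = 0.6813
beam 6: φ=90°, α=195°
  cosα=-0.9659 sinα=-0.2588 | (1,5) | tMaxX 0.6108 tMaxY 1.5068 | tΔX 1.0353 tΔY 3.8637
    t=0.6108 [x] (0,5) — stop
  → r_6 = 0.6108
beam 7: φ=135°, α=240°
  cosα=-0.5000 sinα=-0.8660 | (1,5) | tMaxX 1.1800 tMaxY 0.4503 | tΔX 2.0000 tΔY 1.1547
    t=0.4503 [y] (1,4)
    t=1.1800 [x] (0,4) — stop
  → r_7 = 1.1800

ranges = [0.7800, 5.6008, 3.0138, 2.2796, 0.6813, 0.6108, 1.1800]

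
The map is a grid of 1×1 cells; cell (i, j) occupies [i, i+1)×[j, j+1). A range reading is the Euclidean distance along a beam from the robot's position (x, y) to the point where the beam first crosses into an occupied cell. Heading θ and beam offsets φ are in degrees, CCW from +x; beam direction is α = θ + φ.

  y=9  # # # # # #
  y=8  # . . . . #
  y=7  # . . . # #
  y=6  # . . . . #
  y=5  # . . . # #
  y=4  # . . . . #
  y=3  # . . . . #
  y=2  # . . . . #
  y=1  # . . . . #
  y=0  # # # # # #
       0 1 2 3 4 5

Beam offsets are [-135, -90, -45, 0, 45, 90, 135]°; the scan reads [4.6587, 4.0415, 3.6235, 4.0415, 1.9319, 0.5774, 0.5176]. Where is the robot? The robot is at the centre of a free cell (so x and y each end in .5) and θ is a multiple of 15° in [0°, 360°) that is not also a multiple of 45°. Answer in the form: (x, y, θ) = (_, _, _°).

(x, y, θ) = (1.5, 5.5, 60°)

Enumerate (i+0.5, j+0.5, θ) over the 30 free cells and 16 admissible headings. For each, cast all 7 beams and compare to the given ranges.
  (3.5, 3.5, 165°): beam 1 = 1.7321 ≠ 4.6587 ✗
  (2.5, 3.5, 165°): beam 1 = 2.8868 ≠ 4.6587 ✗
  (3.5, 6.5, 300°): beam 1 = 2.5882 ≠ 4.6587 ✗
  (4.5, 6.5, 165°): beam 1 = 0.5774 ≠ 4.6587 ✗
  …
  (1.5, 5.5, 60°): r_1=4.6587, r_2=4.0415, r_3=3.6235, r_4=4.0415, r_5=1.9319, r_6=0.5774, r_7=0.5176 — all match ✓
No second candidate reproduces the full scan.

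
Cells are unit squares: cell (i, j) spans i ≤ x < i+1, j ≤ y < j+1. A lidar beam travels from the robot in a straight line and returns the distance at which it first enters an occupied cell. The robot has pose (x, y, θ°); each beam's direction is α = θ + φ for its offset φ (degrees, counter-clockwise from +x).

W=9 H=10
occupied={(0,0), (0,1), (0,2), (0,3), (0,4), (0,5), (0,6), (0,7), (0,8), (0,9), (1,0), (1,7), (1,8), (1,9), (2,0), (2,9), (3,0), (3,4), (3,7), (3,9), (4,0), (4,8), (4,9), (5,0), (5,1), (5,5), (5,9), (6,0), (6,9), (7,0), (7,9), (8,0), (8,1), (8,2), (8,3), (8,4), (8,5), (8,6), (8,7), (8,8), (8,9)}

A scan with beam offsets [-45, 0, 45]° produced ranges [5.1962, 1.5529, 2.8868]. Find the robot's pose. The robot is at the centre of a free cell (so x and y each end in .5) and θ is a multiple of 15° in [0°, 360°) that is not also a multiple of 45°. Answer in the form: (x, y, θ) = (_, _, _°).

(x, y, θ) = (3.5, 5.5, 15°)

Candidates: 49 free-cell centres × 16 headings = 784 poses. Raycast each; keep the one whose scan matches to 4 dp.
  (1.5, 5.5, 195°): beam 1 = 0.5774 ≠ 5.1962 ✗
  (4.5, 2.5, 285°): beam 1 = 1.7321 ≠ 5.1962 ✗
  (5.5, 6.5, 150°): beam 1 = 1.9319 ≠ 5.1962 ✗
  (6.5, 1.5, 285°): beam 1 = 0.5774 ≠ 5.1962 ✗
  …
  (3.5, 5.5, 15°): r_1=5.1962, r_2=1.5529, r_3=2.8868 — all match ✓
No second candidate reproduces the full scan.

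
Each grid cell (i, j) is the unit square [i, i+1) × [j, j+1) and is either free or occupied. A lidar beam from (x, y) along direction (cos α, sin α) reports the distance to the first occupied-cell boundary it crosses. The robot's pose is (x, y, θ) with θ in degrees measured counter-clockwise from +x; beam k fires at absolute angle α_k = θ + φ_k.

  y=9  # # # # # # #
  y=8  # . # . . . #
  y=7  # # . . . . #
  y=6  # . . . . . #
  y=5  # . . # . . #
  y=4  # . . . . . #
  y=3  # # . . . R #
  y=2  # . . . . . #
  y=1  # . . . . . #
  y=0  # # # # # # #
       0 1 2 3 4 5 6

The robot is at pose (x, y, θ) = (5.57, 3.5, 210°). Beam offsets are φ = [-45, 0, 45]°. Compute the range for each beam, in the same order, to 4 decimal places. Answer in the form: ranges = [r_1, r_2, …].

beam 1: φ=-45°, α=165°
  dir = (cos 165°, sin 165°) = (-0.9659, 0.2588); from cell (5,3)
  next x-line at t=0.5901, next y-line at t=1.9319; Δt_x=1.0353, Δt_y=3.8637
    x: enter (4,3) at t=0.5901
    x: enter (3,3) at t=1.6254
    y: enter (3,4) at t=1.9319
    x: enter (2,4) at t=2.6607
    x: enter (1,4) at t=3.6959
    x: enter (0,4) at t=4.7312 ← occupied
  → r_1 = 4.7312
beam 2: φ=0°, α=210°
  dir = (cos 210°, sin 210°) = (-0.8660, -0.5000); from cell (5,3)
  next x-line at t=0.6582, next y-line at t=1.0000; Δt_x=1.1547, Δt_y=2.0000
    x: enter (4,3) at t=0.6582
    y: enter (4,2) at t=1.0000
    x: enter (3,2) at t=1.8129
    x: enter (2,2) at t=2.9676
    y: enter (2,1) at t=3.0000
    x: enter (1,1) at t=4.1223
    y: enter (1,0) at t=5.0000 ← occupied
  → r_2 = 5.0000
beam 3: φ=45°, α=255°
  dir = (cos 255°, sin 255°) = (-0.2588, -0.9659); from cell (5,3)
  next x-line at t=2.2023, next y-line at t=0.5176; Δt_x=3.8637, Δt_y=1.0353
    y: enter (5,2) at t=0.5176
    y: enter (5,1) at t=1.5529
    x: enter (4,1) at t=2.2023
    y: enter (4,0) at t=2.5882 ← occupied
  → r_3 = 2.5882

ranges = [4.7312, 5.0000, 2.5882]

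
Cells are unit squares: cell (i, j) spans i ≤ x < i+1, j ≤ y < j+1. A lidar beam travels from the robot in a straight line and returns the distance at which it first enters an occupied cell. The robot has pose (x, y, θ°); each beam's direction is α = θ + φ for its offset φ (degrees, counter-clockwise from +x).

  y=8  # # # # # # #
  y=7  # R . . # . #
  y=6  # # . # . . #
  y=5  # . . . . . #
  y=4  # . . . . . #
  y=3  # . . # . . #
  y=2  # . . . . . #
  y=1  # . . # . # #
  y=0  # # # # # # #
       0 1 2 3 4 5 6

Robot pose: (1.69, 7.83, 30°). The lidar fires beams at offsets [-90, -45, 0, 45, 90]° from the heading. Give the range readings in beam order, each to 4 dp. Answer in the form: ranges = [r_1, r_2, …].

beam 1: φ=-90°, α=300°
  d=(0.5000,-0.8660)  start (1,7)  tX=0.6200 tY=0.9584  stride 1/|dx|=2.0000 1/|dy|=1.1547
    cross x-line → (2,7), t=0.6200
    cross y-line → (2,6), t=0.9584
    cross y-line → (2,5), t=2.1131
    cross x-line → (3,5), t=2.6200
    cross y-line → (3,4), t=3.2678
    cross y-line → (3,3), t=4.4225 (wall)
  → r_1 = 4.4225
beam 2: φ=-45°, α=345°
  d=(0.9659,-0.2588)  start (1,7)  tX=0.3209 tY=3.2069  stride 1/|dx|=1.0353 1/|dy|=3.8637
    cross x-line → (2,7), t=0.3209
    cross x-line → (3,7), t=1.3562
    cross x-line → (4,7), t=2.3915 (wall)
  → r_2 = 2.3915
beam 3: φ=0°, α=30°
  d=(0.8660,0.5000)  start (1,7)  tX=0.3580 tY=0.3400  stride 1/|dx|=1.1547 1/|dy|=2.0000
    cross y-line → (1,8), t=0.3400 (wall)
  → r_3 = 0.3400
beam 4: φ=45°, α=75°
  d=(0.2588,0.9659)  start (1,7)  tX=1.1977 tY=0.1760  stride 1/|dx|=3.8637 1/|dy|=1.0353
    cross y-line → (1,8), t=0.1760 (wall)
  → r_4 = 0.1760
beam 5: φ=90°, α=120°
  d=(-0.5000,0.8660)  start (1,7)  tX=1.3800 tY=0.1963  stride 1/|dx|=2.0000 1/|dy|=1.1547
    cross y-line → (1,8), t=0.1963 (wall)
  → r_5 = 0.1963

ranges = [4.4225, 2.3915, 0.3400, 0.1760, 0.1963]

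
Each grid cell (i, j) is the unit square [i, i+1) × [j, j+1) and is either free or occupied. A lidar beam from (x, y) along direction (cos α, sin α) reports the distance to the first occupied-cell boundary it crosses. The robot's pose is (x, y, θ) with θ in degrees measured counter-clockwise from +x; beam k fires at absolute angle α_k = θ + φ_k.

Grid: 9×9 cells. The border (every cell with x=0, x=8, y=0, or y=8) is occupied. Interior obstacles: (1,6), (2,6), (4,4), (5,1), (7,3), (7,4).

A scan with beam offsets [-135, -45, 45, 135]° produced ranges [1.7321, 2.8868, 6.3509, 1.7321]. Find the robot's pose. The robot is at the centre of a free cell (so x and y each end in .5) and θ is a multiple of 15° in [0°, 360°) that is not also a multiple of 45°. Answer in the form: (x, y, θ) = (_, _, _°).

Enumerate (i+0.5, j+0.5, θ) over the 43 free cells and 16 admissible headings. For each, cast all 4 beams and compare to the given ranges.
  (6.5, 5.5, 345°): beam 2 = 1.0000 ≠ 2.8868 ✗
  (6.5, 1.5, 60°): beam 1 = 0.5176 ≠ 1.7321 ✗
  (6.5, 4.5, 285°): beam 1 = 4.0415 ≠ 1.7321 ✗
  …
  (2.5, 2.5, 15°): r_1=1.7321, r_2=2.8868, r_3=6.3509, r_4=1.7321 — all match ✓
Unique over the lattice → pose = (2.5, 2.5, 15°).

(x, y, θ) = (2.5, 2.5, 15°)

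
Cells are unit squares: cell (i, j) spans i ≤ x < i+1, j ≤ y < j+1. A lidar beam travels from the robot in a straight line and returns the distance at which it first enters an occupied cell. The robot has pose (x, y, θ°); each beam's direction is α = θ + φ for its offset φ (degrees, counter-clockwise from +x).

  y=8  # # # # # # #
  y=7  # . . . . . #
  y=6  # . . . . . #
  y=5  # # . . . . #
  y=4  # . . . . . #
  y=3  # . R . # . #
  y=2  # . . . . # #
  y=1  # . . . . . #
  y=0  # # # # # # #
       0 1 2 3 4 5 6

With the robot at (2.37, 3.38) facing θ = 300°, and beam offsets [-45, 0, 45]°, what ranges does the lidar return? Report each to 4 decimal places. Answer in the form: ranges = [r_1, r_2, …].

ranges = [2.4640, 2.7482, 2.7228]

beam 1: φ=-45°, α=255°
  direction (-0.2588, -0.9659); cell (2,3); t to first gridline: x 1.4296, y 0.3934 (then +3.8637 / +1.0353)
    (2,2) via y @ 0.3934
    (2,1) via y @ 1.4287
    (1,1) via x @ 1.4296
    (1,0) via y @ 2.4640  # hit
  → r_1 = 2.4640
beam 2: φ=0°, α=300°
  direction (0.5000, -0.8660); cell (2,3); t to first gridline: x 1.2600, y 0.4388 (then +2.0000 / +1.1547)
    (2,2) via y @ 0.4388
    (3,2) via x @ 1.2600
    (3,1) via y @ 1.5935
    (3,0) via y @ 2.7482  # hit
  → r_2 = 2.7482
beam 3: φ=45°, α=345°
  direction (0.9659, -0.2588); cell (2,3); t to first gridline: x 0.6522, y 1.4682 (then +1.0353 / +3.8637)
    (3,3) via x @ 0.6522
    (3,2) via y @ 1.4682
    (4,2) via x @ 1.6875
    (5,2) via x @ 2.7228  # hit
  → r_3 = 2.7228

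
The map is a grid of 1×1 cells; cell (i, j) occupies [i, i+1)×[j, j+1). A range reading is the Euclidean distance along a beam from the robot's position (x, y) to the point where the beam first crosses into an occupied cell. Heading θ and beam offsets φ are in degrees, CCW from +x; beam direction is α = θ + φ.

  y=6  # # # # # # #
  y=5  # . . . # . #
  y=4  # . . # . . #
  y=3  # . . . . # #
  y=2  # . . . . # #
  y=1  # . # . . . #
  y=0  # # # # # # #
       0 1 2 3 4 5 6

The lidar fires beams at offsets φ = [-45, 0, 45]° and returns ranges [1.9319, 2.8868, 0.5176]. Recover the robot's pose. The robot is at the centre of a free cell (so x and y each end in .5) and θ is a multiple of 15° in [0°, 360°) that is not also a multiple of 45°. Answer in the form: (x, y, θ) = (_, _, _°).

(x, y, θ) = (3.5, 5.5, 210°)

The pose lattice has 20·16 = 320 candidates. Test each by forward raycasting.
  (2.5, 2.5, 330°): beam 1 = 0.5176 ≠ 1.9319 ✗
  (5.5, 1.5, 330°): beam 1 = 0.5176 ≠ 1.9319 ✗
  (4.5, 1.5, 345°): beam 1 = 0.5774 ≠ 1.9319 ✗
  …
  (3.5, 5.5, 210°): r_1=1.9319, r_2=2.8868, r_3=0.5176 — all match ✓
Unique over the lattice → pose = (3.5, 5.5, 210°).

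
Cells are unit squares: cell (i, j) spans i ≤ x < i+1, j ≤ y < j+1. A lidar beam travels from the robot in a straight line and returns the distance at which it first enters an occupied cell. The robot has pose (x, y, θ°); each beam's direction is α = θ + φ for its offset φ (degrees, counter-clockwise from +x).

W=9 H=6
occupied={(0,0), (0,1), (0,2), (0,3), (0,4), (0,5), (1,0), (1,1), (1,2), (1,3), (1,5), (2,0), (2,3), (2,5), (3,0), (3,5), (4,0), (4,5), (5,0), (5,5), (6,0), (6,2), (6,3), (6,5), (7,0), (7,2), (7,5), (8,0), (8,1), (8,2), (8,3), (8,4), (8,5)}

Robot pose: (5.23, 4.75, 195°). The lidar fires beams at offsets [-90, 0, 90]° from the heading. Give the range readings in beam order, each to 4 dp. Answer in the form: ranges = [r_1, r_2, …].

beam 1: φ=-90°, α=105°
  direction (-0.2588, 0.9659); cell (5,4); t to first gridline: x 0.8887, y 0.2588 (then +3.8637 / +1.0353)
    (5,5) via y @ 0.2588  # hit
  → r_1 = 0.2588
beam 2: φ=0°, α=195°
  direction (-0.9659, -0.2588); cell (5,4); t to first gridline: x 0.2381, y 2.8978 (then +1.0353 / +3.8637)
    (4,4) via x @ 0.2381
    (3,4) via x @ 1.2734
    (2,4) via x @ 2.3087
    (2,3) via y @ 2.8978  # hit
  → r_2 = 2.8978
beam 3: φ=90°, α=285°
  direction (0.2588, -0.9659); cell (5,4); t to first gridline: x 2.9751, y 0.7765 (then +3.8637 / +1.0353)
    (5,3) via y @ 0.7765
    (5,2) via y @ 1.8117
    (5,1) via y @ 2.8470
    (6,1) via x @ 2.9751
    (6,0) via y @ 3.8823  # hit
  → r_3 = 3.8823

ranges = [0.2588, 2.8978, 3.8823]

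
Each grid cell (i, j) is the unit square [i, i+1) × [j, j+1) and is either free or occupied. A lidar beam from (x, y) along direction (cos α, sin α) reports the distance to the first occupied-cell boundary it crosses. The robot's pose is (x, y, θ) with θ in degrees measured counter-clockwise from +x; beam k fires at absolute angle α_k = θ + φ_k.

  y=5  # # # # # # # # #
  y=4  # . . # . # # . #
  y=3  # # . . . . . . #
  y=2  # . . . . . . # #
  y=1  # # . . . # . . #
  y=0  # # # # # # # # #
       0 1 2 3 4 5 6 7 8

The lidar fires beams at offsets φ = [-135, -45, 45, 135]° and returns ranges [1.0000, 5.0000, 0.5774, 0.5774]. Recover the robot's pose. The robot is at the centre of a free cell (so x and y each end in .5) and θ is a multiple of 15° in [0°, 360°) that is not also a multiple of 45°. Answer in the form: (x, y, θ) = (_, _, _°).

Candidates: 21 free-cell centres × 16 headings = 336 poses. Raycast each; keep the one whose scan matches to 4 dp.
  (3.5, 2.5, 105°): beam 1 = 1.7321 ≠ 1.0000 ✗
  (6.5, 3.5, 285°): beam 2 = 1.7321 ≠ 5.0000 ✗
  (2.5, 2.5, 150°): beam 1 = 5.6940 ≠ 1.0000 ✗
  (2.5, 2.5, 195°): beam 1 = 1.7321 ≠ 1.0000 ✗
  (7.5, 1.5, 345°): beam 2 = 0.5774 ≠ 5.0000 ✗
  …
  (7.5, 3.5, 255°): r_1=1.0000, r_2=5.0000, r_3=0.5774, r_4=0.5774 — all match ✓
Unique over the lattice → pose = (7.5, 3.5, 255°).

(x, y, θ) = (7.5, 3.5, 255°)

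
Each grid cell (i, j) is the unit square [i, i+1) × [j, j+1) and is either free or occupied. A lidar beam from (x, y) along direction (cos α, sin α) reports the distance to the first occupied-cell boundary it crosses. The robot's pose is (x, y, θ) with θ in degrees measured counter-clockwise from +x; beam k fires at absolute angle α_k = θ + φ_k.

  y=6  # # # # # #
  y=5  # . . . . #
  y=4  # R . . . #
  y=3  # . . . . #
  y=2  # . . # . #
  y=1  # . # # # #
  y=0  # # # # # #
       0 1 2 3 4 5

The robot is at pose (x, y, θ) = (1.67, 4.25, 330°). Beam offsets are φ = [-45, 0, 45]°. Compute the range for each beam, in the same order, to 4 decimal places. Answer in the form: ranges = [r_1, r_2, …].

beam 1: φ=-45°, α=285°
  cosα=0.2588 sinα=-0.9659 | (1,4) | tMaxX 1.2750 tMaxY 0.2588 | tΔX 3.8637 tΔY 1.0353
    t=0.2588 [y] (1,3)
    t=1.2750 [x] (2,3)
    t=1.2941 [y] (2,2)
    t=2.3294 [y] (2,1) — stop
  → r_1 = 2.3294
beam 2: φ=0°, α=330°
  cosα=0.8660 sinα=-0.5000 | (1,4) | tMaxX 0.3811 tMaxY 0.5000 | tΔX 1.1547 tΔY 2.0000
    t=0.3811 [x] (2,4)
    t=0.5000 [y] (2,3)
    t=1.5358 [x] (3,3)
    t=2.5000 [y] (3,2) — stop
  → r_2 = 2.5000
beam 3: φ=45°, α=15°
  cosα=0.9659 sinα=0.2588 | (1,4) | tMaxX 0.3416 tMaxY 2.8978 | tΔX 1.0353 tΔY 3.8637
    t=0.3416 [x] (2,4)
    t=1.3769 [x] (3,4)
    t=2.4122 [x] (4,4)
    t=2.8978 [y] (4,5)
    t=3.4475 [x] (5,5) — stop
  → r_3 = 3.4475

ranges = [2.3294, 2.5000, 3.4475]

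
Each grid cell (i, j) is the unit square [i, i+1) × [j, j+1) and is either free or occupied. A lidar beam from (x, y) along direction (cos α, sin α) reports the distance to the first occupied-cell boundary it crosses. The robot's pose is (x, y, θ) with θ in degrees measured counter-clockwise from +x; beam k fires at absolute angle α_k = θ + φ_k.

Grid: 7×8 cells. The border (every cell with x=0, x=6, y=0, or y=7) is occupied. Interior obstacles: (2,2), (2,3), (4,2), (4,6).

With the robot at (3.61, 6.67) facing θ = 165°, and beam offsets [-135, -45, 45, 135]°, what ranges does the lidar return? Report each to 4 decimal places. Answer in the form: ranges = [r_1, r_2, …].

beam 1: φ=-135°, α=30°
  cosα=0.8660 sinα=0.5000 | (3,6) | tMaxX 0.4503 tMaxY 0.6600 | tΔX 1.1547 tΔY 2.0000
    t=0.4503 [x] (4,6) — stop
  → r_1 = 0.4503
beam 2: φ=-45°, α=120°
  cosα=-0.5000 sinα=0.8660 | (3,6) | tMaxX 1.2200 tMaxY 0.3811 | tΔX 2.0000 tΔY 1.1547
    t=0.3811 [y] (3,7) — stop
  → r_2 = 0.3811
beam 3: φ=45°, α=210°
  cosα=-0.8660 sinα=-0.5000 | (3,6) | tMaxX 0.7044 tMaxY 1.3400 | tΔX 1.1547 tΔY 2.0000
    t=0.7044 [x] (2,6)
    t=1.3400 [y] (2,5)
    t=1.8591 [x] (1,5)
    t=3.0138 [x] (0,5) — stop
  → r_3 = 3.0138
beam 4: φ=135°, α=300°
  cosα=0.5000 sinα=-0.8660 | (3,6) | tMaxX 0.7800 tMaxY 0.7736 | tΔX 2.0000 tΔY 1.1547
    t=0.7736 [y] (3,5)
    t=0.7800 [x] (4,5)
    t=1.9283 [y] (4,4)
    t=2.7800 [x] (5,4)
    t=3.0831 [y] (5,3)
    t=4.2378 [y] (5,2)
    t=4.7800 [x] (6,2) — stop
  → r_4 = 4.7800

ranges = [0.4503, 0.3811, 3.0138, 4.7800]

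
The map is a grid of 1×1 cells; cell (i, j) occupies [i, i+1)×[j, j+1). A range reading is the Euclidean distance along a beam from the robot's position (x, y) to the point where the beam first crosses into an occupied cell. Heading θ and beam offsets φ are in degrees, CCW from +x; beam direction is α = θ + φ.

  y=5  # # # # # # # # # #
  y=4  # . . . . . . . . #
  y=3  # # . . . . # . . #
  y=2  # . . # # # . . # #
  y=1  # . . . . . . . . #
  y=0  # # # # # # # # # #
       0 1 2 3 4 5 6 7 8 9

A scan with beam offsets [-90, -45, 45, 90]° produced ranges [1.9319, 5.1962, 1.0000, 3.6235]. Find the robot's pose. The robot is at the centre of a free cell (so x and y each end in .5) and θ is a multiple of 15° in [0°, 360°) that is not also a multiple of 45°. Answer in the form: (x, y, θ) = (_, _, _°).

Enumerate (i+0.5, j+0.5, θ) over the 26 free cells and 16 admissible headings. For each, cast all 4 beams and compare to the given ranges.
  (8.5, 1.5, 240°): beam 1 = 2.8868 ≠ 1.9319 ✗
  (3.5, 4.5, 105°): beam 2 = 0.5774 ≠ 5.1962 ✗
  (3.5, 3.5, 120°): beam 1 = 3.0000 ≠ 1.9319 ✗
  (1.5, 4.5, 240°): beam 1 = 0.5774 ≠ 1.9319 ✗
  (2.5, 1.5, 285°): beam 1 = 1.5529 ≠ 1.9319 ✗
  …
  (5.5, 4.5, 255°): r_1=1.9319, r_2=5.1962, r_3=1.0000, r_4=3.6235 — all match ✓
Only this pose fits every beam.

(x, y, θ) = (5.5, 4.5, 255°)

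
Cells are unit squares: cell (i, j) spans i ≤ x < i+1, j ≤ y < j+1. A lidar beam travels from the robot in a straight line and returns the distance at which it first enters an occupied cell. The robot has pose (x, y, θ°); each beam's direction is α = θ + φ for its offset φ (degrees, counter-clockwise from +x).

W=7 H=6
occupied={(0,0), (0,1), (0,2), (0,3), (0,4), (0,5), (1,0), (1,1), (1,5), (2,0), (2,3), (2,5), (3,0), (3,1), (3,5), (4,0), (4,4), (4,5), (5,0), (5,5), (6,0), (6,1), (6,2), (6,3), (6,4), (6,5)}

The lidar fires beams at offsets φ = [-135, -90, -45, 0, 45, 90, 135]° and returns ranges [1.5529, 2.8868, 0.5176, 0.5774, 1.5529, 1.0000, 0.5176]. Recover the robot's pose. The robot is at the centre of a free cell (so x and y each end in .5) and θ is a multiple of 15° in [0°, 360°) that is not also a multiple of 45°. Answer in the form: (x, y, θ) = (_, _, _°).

Candidates: 16 free-cell centres × 16 headings = 256 poses. Raycast each; keep the one whose scan matches to 4 dp.
  (5.5, 2.5, 300°): beam 1 = 2.5882 ≠ 1.5529 ✗
  (4.5, 3.5, 75°): beam 1 = 2.8868 ≠ 1.5529 ✗
  (3.5, 3.5, 105°): beam 1 = 2.8868 ≠ 1.5529 ✗
  …
  (1.5, 3.5, 30°): r_1=1.5529, r_2=2.8868, r_3=0.5176, r_4=0.5774, r_5=1.5529, r_6=1.0000, r_7=0.5176 — all match ✓
Unique over the lattice → pose = (1.5, 3.5, 30°).

(x, y, θ) = (1.5, 3.5, 30°)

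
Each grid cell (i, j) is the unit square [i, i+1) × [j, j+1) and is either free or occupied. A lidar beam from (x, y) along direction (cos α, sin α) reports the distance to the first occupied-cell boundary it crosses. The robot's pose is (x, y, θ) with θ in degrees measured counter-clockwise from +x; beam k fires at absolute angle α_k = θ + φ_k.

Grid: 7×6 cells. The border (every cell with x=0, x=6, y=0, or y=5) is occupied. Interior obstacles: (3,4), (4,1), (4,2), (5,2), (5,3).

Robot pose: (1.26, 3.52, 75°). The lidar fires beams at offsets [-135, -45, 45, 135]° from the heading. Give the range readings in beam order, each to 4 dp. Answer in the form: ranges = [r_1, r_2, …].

ranges = [2.9098, 2.0092, 0.5200, 0.3002]

beam 1: φ=-135°, α=300°
  dir = (cos 300°, sin 300°) = (0.5000, -0.8660); from cell (1,3)
  next x-line at t=1.4800, next y-line at t=0.6004; Δt_x=2.0000, Δt_y=1.1547
    y: enter (1,2) at t=0.6004
    x: enter (2,2) at t=1.4800
    y: enter (2,1) at t=1.7551
    y: enter (2,0) at t=2.9098 ← occupied
  → r_1 = 2.9098
beam 2: φ=-45°, α=30°
  dir = (cos 30°, sin 30°) = (0.8660, 0.5000); from cell (1,3)
  next x-line at t=0.8545, next y-line at t=0.9600; Δt_x=1.1547, Δt_y=2.0000
    x: enter (2,3) at t=0.8545
    y: enter (2,4) at t=0.9600
    x: enter (3,4) at t=2.0092 ← occupied
  → r_2 = 2.0092
beam 3: φ=45°, α=120°
  dir = (cos 120°, sin 120°) = (-0.5000, 0.8660); from cell (1,3)
  next x-line at t=0.5200, next y-line at t=0.5543; Δt_x=2.0000, Δt_y=1.1547
    x: enter (0,3) at t=0.5200 ← occupied
  → r_3 = 0.5200
beam 4: φ=135°, α=210°
  dir = (cos 210°, sin 210°) = (-0.8660, -0.5000); from cell (1,3)
  next x-line at t=0.3002, next y-line at t=1.0400; Δt_x=1.1547, Δt_y=2.0000
    x: enter (0,3) at t=0.3002 ← occupied
  → r_4 = 0.3002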